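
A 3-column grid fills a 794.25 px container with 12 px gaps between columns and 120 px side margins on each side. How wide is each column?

176.75 px

Content width = 794.25 − 2·120 = 554.25 px.
Subtracting 2 gaps of 12 leaves 530.25 for 3 columns, so c = 176.75 px.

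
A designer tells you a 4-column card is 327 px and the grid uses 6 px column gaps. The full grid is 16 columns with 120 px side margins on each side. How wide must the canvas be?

1566 px

327 − 3·6 = 309; ÷4 gives c = 77.25 px.
Adding margins, columns and gutters: 240 + 1236 + 90 = 1566 px.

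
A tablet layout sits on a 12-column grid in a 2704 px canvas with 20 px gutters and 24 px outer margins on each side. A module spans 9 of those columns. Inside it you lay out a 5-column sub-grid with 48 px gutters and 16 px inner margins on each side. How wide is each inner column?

352.6 px

Subtract both margins: 2704 − 2·24 = 2656 px.
12 columns + 11 gutters: 12c + 11·20 = 2656.
12c = 2656 − 220 = 2436, so c = 203 px.
9-column span = 9·203 + 8·20 = 1987 px.
Inner content = 1987 − 2·16 = 1955 px.
5d + 4·48 = 1955 → 5d = 1763 → d = 352.6 px.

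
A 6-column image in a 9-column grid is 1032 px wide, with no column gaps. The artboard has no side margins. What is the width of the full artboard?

With no column gaps, each column is 1032/6 = 172 px.
Summing: 1548 = 1548 px.

1548 px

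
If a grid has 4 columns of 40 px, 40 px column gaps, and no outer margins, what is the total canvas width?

280 px

Canvas = 4·40 + 3·40 = 160 + 120 = 280 px.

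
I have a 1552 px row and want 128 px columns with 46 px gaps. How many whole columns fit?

Each extra column adds 128 + 46 = 174 px.
(1552 + 46) / 174 = 9.18, so 9 columns fit.

9 columns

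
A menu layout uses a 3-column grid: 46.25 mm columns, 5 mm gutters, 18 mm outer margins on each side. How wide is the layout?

184.75 mm

Adding margins, columns and gutters: 36 + 138.75 + 10 = 184.75 mm.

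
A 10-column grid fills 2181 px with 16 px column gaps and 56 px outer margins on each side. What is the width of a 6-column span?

Content width = 2181 − 2·56 = 2069 px.
Subtracting 9 column gaps of 16 leaves 1925 for 10 columns, so c = 192.5 px.
6 columns plus 5 column gaps: 1155 + 80 = 1235 px.

1235 px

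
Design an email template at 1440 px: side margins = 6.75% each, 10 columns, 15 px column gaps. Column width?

111.06 px

Margins: 6.75% × 1440 = 97.2 px each, so content = 1440 − 194.4 = 1245.6 px.
1245.6 − 9·15 = 1110.6; ÷10 gives c = 111.06 px.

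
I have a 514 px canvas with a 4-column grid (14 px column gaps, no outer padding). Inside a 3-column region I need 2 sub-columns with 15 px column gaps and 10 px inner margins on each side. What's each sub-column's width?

4c + 3·14 = 514 → 4c = 472 → c = 118 px.
3-column span = 3·118 + 2·14 = 382 px.
Inner content = 382 − 2·10 = 362 px.
362 − 1·15 = 347; ÷2 gives d = 173.5 px.

173.5 px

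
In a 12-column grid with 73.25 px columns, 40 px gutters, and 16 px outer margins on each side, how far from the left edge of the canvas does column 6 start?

582.25 px

Each column+gutter stride is 113.25 px; 5 of them past the 16 px margin is 16 + 566.25 = 582.25 px.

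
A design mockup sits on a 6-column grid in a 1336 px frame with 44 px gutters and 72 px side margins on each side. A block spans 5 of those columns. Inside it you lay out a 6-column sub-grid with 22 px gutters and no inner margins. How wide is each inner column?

146 px

Outer content = 1336 − 2·72 = 1192 px.
6c + 5·44 = 1192 → 6c = 972 → c = 162 px.
5 columns plus 4 gutters: 810 + 176 = 986 px.
Subtracting 5 gutters of 22 leaves 876 for 6 columns, so d = 146 px.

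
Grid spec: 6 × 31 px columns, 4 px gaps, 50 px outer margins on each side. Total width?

306 px

Canvas = 2·50 + 6·31 + 5·4 = 100 + 186 + 20 = 306 px.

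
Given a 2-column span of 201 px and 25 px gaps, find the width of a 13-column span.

201 − 1·25 = 176; ÷2 gives c = 88 px.
13 columns plus 12 gaps: 1144 + 300 = 1444 px.

1444 px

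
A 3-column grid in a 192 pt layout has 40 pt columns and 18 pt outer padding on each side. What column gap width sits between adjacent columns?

Content width = 192 − 2·18 = 156 pt.
3·40 + 2g = 156 → 2g = 36 → g = 18 pt.

18 pt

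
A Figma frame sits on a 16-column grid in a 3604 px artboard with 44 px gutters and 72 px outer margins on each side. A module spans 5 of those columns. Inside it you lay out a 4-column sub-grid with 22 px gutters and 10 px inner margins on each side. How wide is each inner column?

Subtract both margins: 3604 − 2·72 = 3460 px.
Subtracting 15 gutters of 44 leaves 2800 for 16 columns, so c = 175 px.
5 columns plus 4 gutters: 875 + 176 = 1051 px.
Inner content = 1051 − 2·10 = 1031 px.
4d + 3·22 = 1031 → 4d = 965 → d = 241.25 px.

241.25 px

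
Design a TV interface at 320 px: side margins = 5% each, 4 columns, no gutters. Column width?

72 px

Margins: 5% × 320 = 16 px each, so content = 320 − 32 = 288 px.
4c = 288 → c = 72 px.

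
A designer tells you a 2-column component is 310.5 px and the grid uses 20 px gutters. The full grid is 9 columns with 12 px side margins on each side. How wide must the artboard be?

1491.25 px

2c + 1·20 = 310.5 → 2c = 290.5 → c = 145.25 px.
Artboard = 2·12 + 9·145.25 + 8·20 = 24 + 1307.25 + 160 = 1491.25 px.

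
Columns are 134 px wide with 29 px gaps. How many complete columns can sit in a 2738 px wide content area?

Each extra column adds 134 + 29 = 163 px.
(2738 + 29) / 163 = 16.98, so 16 columns fit.

16 columns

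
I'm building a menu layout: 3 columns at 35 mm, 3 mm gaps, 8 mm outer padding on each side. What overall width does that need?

Adding margins, columns and gutters: 16 + 105 + 6 = 127 mm.

127 mm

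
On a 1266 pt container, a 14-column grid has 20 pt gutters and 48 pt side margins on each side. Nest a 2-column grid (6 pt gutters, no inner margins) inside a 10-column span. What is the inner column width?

412 pt

Subtract both margins: 1266 − 2·48 = 1170 pt.
14 columns + 13 gutters: 14c + 13·20 = 1170.
14c = 1170 − 260 = 910, so c = 65 pt.
10-column span = 10·65 + 9·20 = 830 pt.
2d + 1·6 = 830 → 2d = 824 → d = 412 pt.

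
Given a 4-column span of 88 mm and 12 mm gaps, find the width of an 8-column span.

4c + 3·12 = 88 → 4c = 52 → c = 13 mm.
8 columns plus 7 gaps: 104 + 84 = 188 mm.

188 mm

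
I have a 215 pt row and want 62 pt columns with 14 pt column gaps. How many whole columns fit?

3 columns

3 columns: 3·62 + 2·14 = 214 pt ≤ 215.
4 columns: 290 pt > 215. So 3.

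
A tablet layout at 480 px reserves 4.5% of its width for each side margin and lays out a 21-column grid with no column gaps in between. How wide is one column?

20.8 px

Margins: 4.5% × 480 = 21.6 px each, so content = 480 − 43.2 = 436.8 px.
21c = 436.8 → c = 20.8 px.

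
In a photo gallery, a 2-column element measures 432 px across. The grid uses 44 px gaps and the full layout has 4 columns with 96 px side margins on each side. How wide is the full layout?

2 columns + 1 gap: 2c + 1·44 = 432.
2c = 432 − 44 = 388, so c = 194 px.
Total width: 2·96 + 4·194 + 3·44 = 1100 px.

1100 px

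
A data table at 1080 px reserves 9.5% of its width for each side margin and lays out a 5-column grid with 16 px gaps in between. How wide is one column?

162.16 px

Margins: 9.5% × 1080 = 102.6 px each, so content = 1080 − 205.2 = 874.8 px.
5c + 4·16 = 874.8 → 5c = 810.8 → c = 162.16 px.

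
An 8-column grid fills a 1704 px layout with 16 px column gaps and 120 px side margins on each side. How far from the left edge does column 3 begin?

Take off 240 px of margins, leaving 1464 px.
8 columns + 7 column gaps: 8c + 7·16 = 1464.
8c = 1464 − 112 = 1352, so c = 169 px.
Column 3 starts at margin + 2·(column + gutter) = 120 + 2·185 = 490 px.

490 px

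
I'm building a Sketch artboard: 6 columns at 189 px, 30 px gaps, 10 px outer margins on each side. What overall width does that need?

Total width: 2·10 + 6·189 + 5·30 = 1304 px.

1304 px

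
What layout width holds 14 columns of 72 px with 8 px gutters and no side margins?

1112 px

Layout = 14·72 + 13·8 = 1008 + 104 = 1112 px.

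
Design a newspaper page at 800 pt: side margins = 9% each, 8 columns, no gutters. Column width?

82 pt

Each margin = 9% of 800 = 72 pt; content = 800 − 2·72 = 656 pt.
With no gutters, each column is 656/8 = 82 pt.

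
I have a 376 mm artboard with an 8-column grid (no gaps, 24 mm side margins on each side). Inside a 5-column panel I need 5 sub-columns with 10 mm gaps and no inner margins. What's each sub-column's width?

Inside the margins: 376 − 48 = 328 mm.
8c = 328 → c = 41 mm.
5-column span = 5·41 = 205 mm.
Subtracting 4 gaps of 10 leaves 165 for 5 columns, so d = 33 mm.

33 mm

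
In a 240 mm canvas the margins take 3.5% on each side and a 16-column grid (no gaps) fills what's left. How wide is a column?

Margins: 3.5% × 240 = 8.4 mm each, so content = 240 − 16.8 = 223.2 mm.
With no gaps, each column is 223.2/16 = 13.95 mm.

13.95 mm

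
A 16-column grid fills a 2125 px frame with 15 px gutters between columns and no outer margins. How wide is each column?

118.75 px

Subtracting 15 gutters of 15 leaves 1900 for 16 columns, so c = 118.75 px.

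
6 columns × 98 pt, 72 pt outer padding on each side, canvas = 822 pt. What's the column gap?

18 pt

Subtract both margins: 822 − 2·72 = 678 pt.
6·98 + 5g = 678 → 5g = 90 → g = 18 pt.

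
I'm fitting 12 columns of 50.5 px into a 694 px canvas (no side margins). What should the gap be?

8 px

12·50.5 + 11g = 694 → 11g = 88 → g = 8 px.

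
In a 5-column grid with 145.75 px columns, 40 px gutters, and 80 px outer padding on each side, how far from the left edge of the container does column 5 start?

823 px

Column 5 starts at margin + 4·(column + gutter) = 80 + 4·185.75 = 823 px.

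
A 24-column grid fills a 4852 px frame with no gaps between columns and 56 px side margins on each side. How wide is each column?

197.5 px

Subtract both margins: 4852 − 2·56 = 4740 px.
With no gaps, each column is 4740/24 = 197.5 px.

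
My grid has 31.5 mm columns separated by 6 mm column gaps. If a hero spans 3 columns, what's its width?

Span of 3: 3·31.5 + 2·6 = 94.5 + 12 = 106.5 mm.

106.5 mm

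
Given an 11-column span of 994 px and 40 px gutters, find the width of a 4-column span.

336 px

994 − 10·40 = 594; ÷11 gives c = 54 px.
4 columns plus 3 gutters: 216 + 120 = 336 px.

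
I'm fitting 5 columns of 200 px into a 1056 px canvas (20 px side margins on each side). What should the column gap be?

Inside the margins: 1056 − 40 = 1016 px.
5 columns take 5·200 = 1000 px; remaining 16 splits into 4 column gaps.
g = 16 / 4 = 4 px.

4 px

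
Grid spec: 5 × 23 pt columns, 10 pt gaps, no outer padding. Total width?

Container = 5·23 + 4·10 = 115 + 40 = 155 pt.

155 pt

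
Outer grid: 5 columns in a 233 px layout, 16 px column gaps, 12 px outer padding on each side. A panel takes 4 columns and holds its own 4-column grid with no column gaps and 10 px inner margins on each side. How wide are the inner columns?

36 px

Inside the margins: 233 − 24 = 209 px.
5 columns + 4 column gaps: 5c + 4·16 = 209.
5c = 209 − 64 = 145, so c = 29 px.
4 columns plus 3 column gaps: 116 + 48 = 164 px.
Inner content = 164 − 2·10 = 144 px.
4d = 144 → d = 36 px.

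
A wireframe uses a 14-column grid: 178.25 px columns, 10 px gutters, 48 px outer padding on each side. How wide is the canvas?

2721.5 px

Adding margins, columns and gutters: 96 + 2495.5 + 130 = 2721.5 px.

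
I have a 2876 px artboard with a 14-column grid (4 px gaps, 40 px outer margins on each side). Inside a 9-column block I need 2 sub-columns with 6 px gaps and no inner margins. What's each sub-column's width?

Subtract both margins: 2876 − 2·40 = 2796 px.
14 columns + 13 gaps: 14c + 13·4 = 2796.
14c = 2796 − 52 = 2744, so c = 196 px.
Span of 9: 9·196 + 8·4 = 1764 + 32 = 1796 px.
1796 − 1·6 = 1790; ÷2 gives d = 895 px.

895 px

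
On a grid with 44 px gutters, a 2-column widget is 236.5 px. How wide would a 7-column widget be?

2c + 1·44 = 236.5 → 2c = 192.5 → c = 96.25 px.
Span of 7: 7·96.25 + 6·44 = 673.75 + 264 = 937.75 px.

937.75 px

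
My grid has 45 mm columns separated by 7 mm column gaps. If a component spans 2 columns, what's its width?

2 columns plus 1 column gap: 90 + 7 = 97 mm.

97 mm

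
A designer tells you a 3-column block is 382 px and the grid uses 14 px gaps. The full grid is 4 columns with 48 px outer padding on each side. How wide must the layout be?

382 − 2·14 = 354; ÷3 gives c = 118 px.
Layout = 2·48 + 4·118 + 3·14 = 96 + 472 + 42 = 610 px.

610 px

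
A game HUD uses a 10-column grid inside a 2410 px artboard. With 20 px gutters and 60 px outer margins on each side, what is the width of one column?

211 px

Content width = 2410 − 2·60 = 2290 px.
Subtracting 9 gutters of 20 leaves 2110 for 10 columns, so c = 211 px.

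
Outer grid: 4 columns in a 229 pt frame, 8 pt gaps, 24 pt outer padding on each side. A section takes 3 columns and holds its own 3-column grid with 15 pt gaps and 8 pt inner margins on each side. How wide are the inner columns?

29.25 pt

Subtract both margins: 229 − 2·24 = 181 pt.
4 columns + 3 gaps: 4c + 3·8 = 181.
4c = 181 − 24 = 157, so c = 39.25 pt.
Span of 3: 3·39.25 + 2·8 = 117.75 + 16 = 133.75 pt.
Inner content = 133.75 − 2·8 = 117.75 pt.
117.75 − 2·15 = 87.75; ÷3 gives d = 29.25 pt.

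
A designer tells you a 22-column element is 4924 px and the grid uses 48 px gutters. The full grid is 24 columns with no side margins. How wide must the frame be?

Subtracting 21 gutters of 48 leaves 3916 for 22 columns, so c = 178 px.
Total width: 24·178 + 23·48 = 5376 px.

5376 px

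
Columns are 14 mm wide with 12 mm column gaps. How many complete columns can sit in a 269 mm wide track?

Each extra column adds 14 + 12 = 26 mm.
(269 + 12) / 26 = 10.81, so 10 columns fit.

10 columns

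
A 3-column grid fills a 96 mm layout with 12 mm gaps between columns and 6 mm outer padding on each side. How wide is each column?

20 mm

Take off 12 mm of margins, leaving 84 mm.
3 columns + 2 gaps: 3c + 2·12 = 84.
3c = 84 − 24 = 60, so c = 20 mm.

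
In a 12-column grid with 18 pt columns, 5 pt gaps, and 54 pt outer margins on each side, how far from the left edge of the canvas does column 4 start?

123 pt

Column 4 starts at margin + 3·(column + gutter) = 54 + 3·23 = 123 pt.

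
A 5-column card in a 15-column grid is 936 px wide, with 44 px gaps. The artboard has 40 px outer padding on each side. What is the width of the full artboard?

2976 px

5c + 4·44 = 936 → 5c = 760 → c = 152 px.
Adding margins, columns and gutters: 80 + 2280 + 616 = 2976 px.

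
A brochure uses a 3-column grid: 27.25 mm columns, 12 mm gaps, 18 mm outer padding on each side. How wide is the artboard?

141.75 mm

Total width: 2·18 + 3·27.25 + 2·12 = 141.75 mm.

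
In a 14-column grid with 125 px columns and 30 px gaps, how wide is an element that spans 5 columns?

745 px

Span of 5: 5·125 + 4·30 = 625 + 120 = 745 px.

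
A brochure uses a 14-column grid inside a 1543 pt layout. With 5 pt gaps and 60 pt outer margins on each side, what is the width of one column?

97 pt

Content width = 1543 − 2·60 = 1423 pt.
Subtracting 13 gaps of 5 leaves 1358 for 14 columns, so c = 97 pt.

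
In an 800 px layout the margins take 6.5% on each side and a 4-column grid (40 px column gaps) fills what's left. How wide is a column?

Each margin = 6.5% of 800 = 52 px; content = 800 − 2·52 = 696 px.
696 − 3·40 = 576; ÷4 gives c = 144 px.

144 px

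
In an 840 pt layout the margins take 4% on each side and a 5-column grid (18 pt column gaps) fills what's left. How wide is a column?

140.16 pt

840 × (1 − 2·4%) = 840 × 92% = 772.8 pt for the columns.
5 columns + 4 column gaps: 5c + 4·18 = 772.8.
5c = 772.8 − 72 = 700.8, so c = 140.16 pt.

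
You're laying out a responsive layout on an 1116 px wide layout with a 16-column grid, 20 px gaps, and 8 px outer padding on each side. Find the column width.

50 px

Take off 16 px of margins, leaving 1100 px.
Subtracting 15 gaps of 20 leaves 800 for 16 columns, so c = 50 px.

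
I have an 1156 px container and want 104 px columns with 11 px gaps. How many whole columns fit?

10 columns

k columns need k·104 + (k−1)·11 = k·115 − 11.
k·115 − 11 ≤ 1156 → k ≤ 1167 / 115 ≈ 10.15, so k = 10.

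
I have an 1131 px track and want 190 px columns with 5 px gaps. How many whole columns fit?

5 columns: 5·190 + 4·5 = 970 px ≤ 1131.
6 columns: 1165 px > 1131. So 5.

5 columns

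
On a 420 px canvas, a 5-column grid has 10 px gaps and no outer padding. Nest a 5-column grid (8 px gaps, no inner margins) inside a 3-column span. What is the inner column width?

5c + 4·10 = 420 → 5c = 380 → c = 76 px.
Span of 3: 3·76 + 2·10 = 228 + 20 = 248 px.
248 − 4·8 = 216; ÷5 gives d = 43.2 px.

43.2 px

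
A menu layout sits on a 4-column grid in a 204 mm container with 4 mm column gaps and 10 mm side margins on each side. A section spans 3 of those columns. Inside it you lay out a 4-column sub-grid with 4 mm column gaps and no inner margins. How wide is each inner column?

Inside the margins: 204 − 20 = 184 mm.
184 − 3·4 = 172; ÷4 gives c = 43 mm.
3 columns plus 2 column gaps: 129 + 8 = 137 mm.
137 − 3·4 = 125; ÷4 gives d = 31.25 mm.

31.25 mm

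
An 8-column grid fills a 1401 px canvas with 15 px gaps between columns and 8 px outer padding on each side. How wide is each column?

Inside the margins: 1401 − 16 = 1385 px.
8 columns + 7 gaps: 8c + 7·15 = 1385.
8c = 1385 − 105 = 1280, so c = 160 px.

160 px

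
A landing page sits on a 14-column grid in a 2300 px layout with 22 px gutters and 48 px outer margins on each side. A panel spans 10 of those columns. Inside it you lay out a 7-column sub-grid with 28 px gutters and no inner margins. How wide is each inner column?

Take off 96 px of margins, leaving 2204 px.
14 columns + 13 gutters: 14c + 13·22 = 2204.
14c = 2204 − 286 = 1918, so c = 137 px.
Span of 10: 10·137 + 9·22 = 1370 + 198 = 1568 px.
7d + 6·28 = 1568 → 7d = 1400 → d = 200 px.

200 px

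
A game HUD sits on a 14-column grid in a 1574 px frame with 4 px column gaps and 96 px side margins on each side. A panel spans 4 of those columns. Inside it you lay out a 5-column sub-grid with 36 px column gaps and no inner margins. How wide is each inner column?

Take off 192 px of margins, leaving 1382 px.
14 columns + 13 column gaps: 14c + 13·4 = 1382.
14c = 1382 − 52 = 1330, so c = 95 px.
4 columns plus 3 column gaps: 380 + 12 = 392 px.
5 columns + 4 column gaps: 5d + 4·36 = 392.
5d = 392 − 144 = 248, so d = 49.6 px.

49.6 px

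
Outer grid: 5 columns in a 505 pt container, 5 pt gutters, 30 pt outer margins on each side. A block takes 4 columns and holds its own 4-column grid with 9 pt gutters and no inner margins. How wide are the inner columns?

82 pt

Outer content = 505 − 2·30 = 445 pt.
5 columns + 4 gutters: 5c + 4·5 = 445.
5c = 445 − 20 = 425, so c = 85 pt.
4 columns plus 3 gutters: 340 + 15 = 355 pt.
4d + 3·9 = 355 → 4d = 328 → d = 82 pt.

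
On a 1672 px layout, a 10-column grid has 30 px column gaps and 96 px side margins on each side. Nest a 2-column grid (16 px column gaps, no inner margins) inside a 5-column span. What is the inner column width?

Subtract both margins: 1672 − 2·96 = 1480 px.
1480 − 9·30 = 1210; ÷10 gives c = 121 px.
5 columns plus 4 column gaps: 605 + 120 = 725 px.
725 − 1·16 = 709; ÷2 gives d = 354.5 px.

354.5 px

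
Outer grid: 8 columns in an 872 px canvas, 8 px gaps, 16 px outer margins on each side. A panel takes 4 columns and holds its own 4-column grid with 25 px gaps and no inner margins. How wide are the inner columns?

Inside the margins: 872 − 32 = 840 px.
840 − 7·8 = 784; ÷8 gives c = 98 px.
Span of 4: 4·98 + 3·8 = 392 + 24 = 416 px.
416 − 3·25 = 341; ÷4 gives d = 85.25 px.

85.25 px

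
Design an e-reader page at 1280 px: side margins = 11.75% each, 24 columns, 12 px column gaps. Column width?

Each margin = 11.75% of 1280 = 150.4 px; content = 1280 − 2·150.4 = 979.2 px.
24 columns + 23 column gaps: 24c + 23·12 = 979.2.
24c = 979.2 − 276 = 703.2, so c = 29.3 px.

29.3 px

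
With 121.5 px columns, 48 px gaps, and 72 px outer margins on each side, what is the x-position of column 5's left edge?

Before column 5: the margin + 4 columns + 4 gaps.
Offset = 72 + 4·(121.5 + 48) = 72 + 678 = 750 px.

750 px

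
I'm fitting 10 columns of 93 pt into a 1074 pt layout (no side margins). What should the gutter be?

10 columns take 10·93 = 930 pt; remaining 144 splits into 9 gutters.
g = 144 / 9 = 16 pt.

16 pt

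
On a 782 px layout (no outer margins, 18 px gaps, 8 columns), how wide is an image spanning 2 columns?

Subtracting 7 gaps of 18 leaves 656 for 8 columns, so c = 82 px.
Span of 2: 2·82 + 1·18 = 164 + 18 = 182 px.

182 px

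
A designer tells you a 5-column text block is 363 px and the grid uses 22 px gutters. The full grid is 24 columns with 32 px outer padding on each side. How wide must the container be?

Subtracting 4 gutters of 22 leaves 275 for 5 columns, so c = 55 px.
Total width: 2·32 + 24·55 + 23·22 = 1890 px.

1890 px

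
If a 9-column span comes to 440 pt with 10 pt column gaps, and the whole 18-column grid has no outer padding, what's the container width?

9c + 8·10 = 440 → 9c = 360 → c = 40 pt.
Summing: 720 + 170 = 890 pt.

890 pt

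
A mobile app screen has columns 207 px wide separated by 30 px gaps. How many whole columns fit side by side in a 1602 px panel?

6 columns

k columns need k·207 + (k−1)·30 = k·237 − 30.
k·237 − 30 ≤ 1602 → k ≤ 1632 / 237 ≈ 6.89, so k = 6.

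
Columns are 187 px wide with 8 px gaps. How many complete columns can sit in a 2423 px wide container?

12 columns

k columns need k·187 + (k−1)·8 = k·195 − 8.
k·195 − 8 ≤ 2423 → k ≤ 2431 / 195 ≈ 12.47, so k = 12.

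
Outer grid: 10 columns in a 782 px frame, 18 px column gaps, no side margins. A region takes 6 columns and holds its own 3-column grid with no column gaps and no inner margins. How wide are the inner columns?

154 px

782 − 9·18 = 620; ÷10 gives c = 62 px.
6-column span = 6·62 + 5·18 = 462 px.
462 / 3 = 154 px per column.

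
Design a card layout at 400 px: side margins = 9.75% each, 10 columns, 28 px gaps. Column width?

7 px

400 × (1 − 2·9.75%) = 400 × 80.5% = 322 px for the columns.
10c + 9·28 = 322 → 10c = 70 → c = 7 px.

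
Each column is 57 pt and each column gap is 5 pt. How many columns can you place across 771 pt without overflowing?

Each extra column adds 57 + 5 = 62 pt.
(771 + 5) / 62 = 12.52, so 12 columns fit.

12 columns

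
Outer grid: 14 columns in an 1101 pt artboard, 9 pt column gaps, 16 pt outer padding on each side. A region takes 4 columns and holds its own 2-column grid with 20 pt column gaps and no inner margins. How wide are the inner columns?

139.5 pt

Take off 32 pt of margins, leaving 1069 pt.
14 columns + 13 column gaps: 14c + 13·9 = 1069.
14c = 1069 − 117 = 952, so c = 68 pt.
4 columns plus 3 column gaps: 272 + 27 = 299 pt.
299 − 1·20 = 279; ÷2 gives d = 139.5 pt.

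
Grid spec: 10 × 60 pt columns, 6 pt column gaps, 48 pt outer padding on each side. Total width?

Total width: 2·48 + 10·60 + 9·6 = 750 pt.

750 pt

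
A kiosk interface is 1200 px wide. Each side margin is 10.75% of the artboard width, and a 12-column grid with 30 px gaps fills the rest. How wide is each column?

51 px

Margins: 10.75% × 1200 = 129 px each, so content = 1200 − 258 = 942 px.
Subtracting 11 gaps of 30 leaves 612 for 12 columns, so c = 51 px.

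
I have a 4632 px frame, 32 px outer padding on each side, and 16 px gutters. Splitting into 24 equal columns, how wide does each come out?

175 px

Subtract both margins: 4632 − 2·32 = 4568 px.
Subtracting 23 gutters of 16 leaves 4200 for 24 columns, so c = 175 px.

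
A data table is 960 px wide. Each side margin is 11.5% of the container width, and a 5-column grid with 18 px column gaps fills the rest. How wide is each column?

133.44 px

960 × (1 − 2·11.5%) = 960 × 77% = 739.2 px for the columns.
5 columns + 4 column gaps: 5c + 4·18 = 739.2.
5c = 739.2 − 72 = 667.2, so c = 133.44 px.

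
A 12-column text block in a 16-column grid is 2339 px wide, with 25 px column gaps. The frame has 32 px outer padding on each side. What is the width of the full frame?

3191 px

2339 − 11·25 = 2064; ÷12 gives c = 172 px.
Total width: 2·32 + 16·172 + 15·25 = 3191 px.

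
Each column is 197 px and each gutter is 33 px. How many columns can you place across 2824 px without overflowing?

12 columns: 12·197 + 11·33 = 2727 px ≤ 2824.
13 columns: 2957 px > 2824. So 12.

12 columns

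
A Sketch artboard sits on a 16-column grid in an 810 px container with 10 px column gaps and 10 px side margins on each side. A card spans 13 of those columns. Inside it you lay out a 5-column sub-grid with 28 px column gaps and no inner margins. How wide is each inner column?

105.6 px

Take off 20 px of margins, leaving 790 px.
16 columns + 15 column gaps: 16c + 15·10 = 790.
16c = 790 − 150 = 640, so c = 40 px.
13 columns plus 12 column gaps: 520 + 120 = 640 px.
Subtracting 4 column gaps of 28 leaves 528 for 5 columns, so d = 105.6 px.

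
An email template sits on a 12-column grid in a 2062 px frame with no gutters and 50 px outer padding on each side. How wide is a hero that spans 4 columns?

Subtract both margins: 2062 − 2·50 = 1962 px.
With no gutters, each column is 1962/12 = 163.5 px.
With no gutters, 4 columns span 4·163.5 = 654 px.

654 px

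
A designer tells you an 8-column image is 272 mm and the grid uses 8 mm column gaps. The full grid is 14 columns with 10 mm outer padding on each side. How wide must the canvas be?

502 mm

8c + 7·8 = 272 → 8c = 216 → c = 27 mm.
Adding margins, columns and gutters: 20 + 378 + 104 = 502 mm.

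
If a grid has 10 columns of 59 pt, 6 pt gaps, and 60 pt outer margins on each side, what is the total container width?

Total width: 2·60 + 10·59 + 9·6 = 764 pt.

764 pt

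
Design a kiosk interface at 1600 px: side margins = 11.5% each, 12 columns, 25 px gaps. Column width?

1600 × (1 − 2·11.5%) = 1600 × 77% = 1232 px for the columns.
12c + 11·25 = 1232 → 12c = 957 → c = 79.75 px.

79.75 px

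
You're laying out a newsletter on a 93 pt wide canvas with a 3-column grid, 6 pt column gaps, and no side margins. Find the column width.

27 pt

93 − 2·6 = 81; ÷3 gives c = 27 pt.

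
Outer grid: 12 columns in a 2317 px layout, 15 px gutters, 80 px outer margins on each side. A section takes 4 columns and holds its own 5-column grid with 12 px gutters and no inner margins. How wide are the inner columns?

132.2 px

Outer content = 2317 − 2·80 = 2157 px.
Subtracting 11 gutters of 15 leaves 1992 for 12 columns, so c = 166 px.
Span of 4: 4·166 + 3·15 = 664 + 45 = 709 px.
709 − 4·12 = 661; ÷5 gives d = 132.2 px.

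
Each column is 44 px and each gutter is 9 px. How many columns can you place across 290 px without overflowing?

5 columns: 5·44 + 4·9 = 256 px ≤ 290.
6 columns: 309 px > 290. So 5.

5 columns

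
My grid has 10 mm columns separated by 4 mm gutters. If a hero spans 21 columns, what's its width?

290 mm

21 columns plus 20 gutters: 210 + 80 = 290 mm.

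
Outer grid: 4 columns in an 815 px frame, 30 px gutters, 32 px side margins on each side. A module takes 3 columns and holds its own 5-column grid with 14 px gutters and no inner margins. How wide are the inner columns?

99.95 px

Take off 64 px of margins, leaving 751 px.
Subtracting 3 gutters of 30 leaves 661 for 4 columns, so c = 165.25 px.
3-column span = 3·165.25 + 2·30 = 555.75 px.
555.75 − 4·14 = 499.75; ÷5 gives d = 99.95 px.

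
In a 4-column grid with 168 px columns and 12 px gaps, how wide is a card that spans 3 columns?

3 columns plus 2 gaps: 504 + 24 = 528 px.

528 px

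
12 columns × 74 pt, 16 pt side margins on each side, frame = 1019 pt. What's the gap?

9 pt

Inside the margins: 1019 − 32 = 987 pt.
12 columns take 12·74 = 888 pt; remaining 99 splits into 11 gaps.
g = 99 / 11 = 9 pt.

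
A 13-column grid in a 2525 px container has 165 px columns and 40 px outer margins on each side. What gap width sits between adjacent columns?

Take off 80 px of margins, leaving 2445 px.
13 columns take 13·165 = 2145 px; remaining 300 splits into 12 gaps.
g = 300 / 12 = 25 px.

25 px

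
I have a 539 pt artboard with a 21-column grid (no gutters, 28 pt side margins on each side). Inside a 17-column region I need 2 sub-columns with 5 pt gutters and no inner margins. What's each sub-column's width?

Take off 56 pt of margins, leaving 483 pt.
21c = 483 → c = 23 pt.
17-column span = 17·23 = 391 pt.
391 − 1·5 = 386; ÷2 gives d = 193 pt.

193 pt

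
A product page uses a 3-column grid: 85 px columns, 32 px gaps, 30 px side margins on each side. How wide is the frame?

379 px

Frame = 2·30 + 3·85 + 2·32 = 60 + 255 + 64 = 379 px.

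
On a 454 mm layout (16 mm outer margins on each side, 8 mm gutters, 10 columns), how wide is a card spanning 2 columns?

Content width = 454 − 2·16 = 422 mm.
10c + 9·8 = 422 → 10c = 350 → c = 35 mm.
2 columns plus 1 gutter: 70 + 8 = 78 mm.

78 mm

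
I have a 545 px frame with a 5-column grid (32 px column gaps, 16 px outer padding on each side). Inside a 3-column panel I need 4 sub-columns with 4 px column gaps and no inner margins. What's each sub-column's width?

Take off 32 px of margins, leaving 513 px.
Subtracting 4 column gaps of 32 leaves 385 for 5 columns, so c = 77 px.
Span of 3: 3·77 + 2·32 = 231 + 64 = 295 px.
4 columns + 3 column gaps: 4d + 3·4 = 295.
4d = 295 − 12 = 283, so d = 70.75 px.

70.75 px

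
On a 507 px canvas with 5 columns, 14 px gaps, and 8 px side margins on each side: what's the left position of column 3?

210 px

Subtract both margins: 507 − 2·8 = 491 px.
Subtracting 4 gaps of 14 leaves 435 for 5 columns, so c = 87 px.
Before column 3: the margin + 2 columns + 2 gaps.
Offset = 8 + 2·(87 + 14) = 8 + 202 = 210 px.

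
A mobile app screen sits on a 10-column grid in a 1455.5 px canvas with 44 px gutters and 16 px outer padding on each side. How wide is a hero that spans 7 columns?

983.25 px

Subtract both margins: 1455.5 − 2·16 = 1423.5 px.
Subtracting 9 gutters of 44 leaves 1027.5 for 10 columns, so c = 102.75 px.
7-column span = 7·102.75 + 6·44 = 983.25 px.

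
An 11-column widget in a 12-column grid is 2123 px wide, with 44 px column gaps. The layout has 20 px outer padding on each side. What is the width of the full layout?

2360 px

Subtracting 10 column gaps of 44 leaves 1683 for 11 columns, so c = 153 px.
Total width: 2·20 + 12·153 + 11·44 = 2360 px.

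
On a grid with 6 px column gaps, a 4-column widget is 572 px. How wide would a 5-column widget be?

572 − 3·6 = 554; ÷4 gives c = 138.5 px.
5 columns plus 4 column gaps: 692.5 + 24 = 716.5 px.

716.5 px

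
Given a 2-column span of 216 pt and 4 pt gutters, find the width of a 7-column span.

Subtracting 1 gutter of 4 leaves 212 for 2 columns, so c = 106 pt.
7-column span = 7·106 + 6·4 = 766 pt.

766 pt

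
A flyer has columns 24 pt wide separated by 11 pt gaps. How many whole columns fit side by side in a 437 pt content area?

12 columns

k columns need k·24 + (k−1)·11 = k·35 − 11.
k·35 − 11 ≤ 437 → k ≤ 448 / 35 ≈ 12.80, so k = 12.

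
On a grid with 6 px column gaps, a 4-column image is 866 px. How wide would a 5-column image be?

1084 px

4 columns + 3 column gaps: 4c + 3·6 = 866.
4c = 866 − 18 = 848, so c = 212 px.
Span of 5: 5·212 + 4·6 = 1060 + 24 = 1084 px.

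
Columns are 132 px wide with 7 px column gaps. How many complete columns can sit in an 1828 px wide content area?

k columns need k·132 + (k−1)·7 = k·139 − 7.
k·139 − 7 ≤ 1828 → k ≤ 1835 / 139 ≈ 13.20, so k = 13.

13 columns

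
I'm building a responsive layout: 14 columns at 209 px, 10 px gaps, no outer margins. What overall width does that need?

Layout = 14·209 + 13·10 = 2926 + 130 = 3056 px.

3056 px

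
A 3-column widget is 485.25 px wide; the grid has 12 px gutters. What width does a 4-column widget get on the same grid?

3c + 2·12 = 485.25 → 3c = 461.25 → c = 153.75 px.
4-column span = 4·153.75 + 3·12 = 651 px.

651 px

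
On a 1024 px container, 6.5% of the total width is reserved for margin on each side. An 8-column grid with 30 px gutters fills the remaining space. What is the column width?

85.11 px

Margins: 6.5% × 1024 = 66.56 px each, so content = 1024 − 133.12 = 890.88 px.
890.88 − 7·30 = 680.88; ÷8 gives c = 85.11 px.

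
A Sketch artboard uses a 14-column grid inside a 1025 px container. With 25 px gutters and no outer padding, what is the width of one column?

50 px

14 columns + 13 gutters: 14c + 13·25 = 1025.
14c = 1025 − 325 = 700, so c = 50 px.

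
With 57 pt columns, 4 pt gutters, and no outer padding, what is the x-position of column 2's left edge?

Each column+gutter stride is 61 pt; with no margin, 1 of them is 61 pt.

61 pt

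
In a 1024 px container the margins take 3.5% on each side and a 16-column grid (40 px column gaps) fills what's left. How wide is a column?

22.02 px

Each margin = 3.5% of 1024 = 35.84 px; content = 1024 − 2·35.84 = 952.32 px.
Subtracting 15 column gaps of 40 leaves 352.32 for 16 columns, so c = 22.02 px.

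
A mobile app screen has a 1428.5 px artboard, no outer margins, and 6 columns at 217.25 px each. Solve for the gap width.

25 px

6 columns take 6·217.25 = 1303.5 px; remaining 125 splits into 5 gaps.
g = 125 / 5 = 25 px.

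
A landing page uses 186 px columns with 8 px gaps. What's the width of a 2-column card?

2 columns plus 1 gap: 372 + 8 = 380 px.

380 px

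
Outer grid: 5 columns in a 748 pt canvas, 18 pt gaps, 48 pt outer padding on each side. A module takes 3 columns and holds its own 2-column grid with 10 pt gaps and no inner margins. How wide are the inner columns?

Inside the margins: 748 − 96 = 652 pt.
652 − 4·18 = 580; ÷5 gives c = 116 pt.
Span of 3: 3·116 + 2·18 = 348 + 36 = 384 pt.
384 − 1·10 = 374; ÷2 gives d = 187 pt.

187 pt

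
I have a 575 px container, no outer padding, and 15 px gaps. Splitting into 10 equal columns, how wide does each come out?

44 px

575 − 9·15 = 440; ÷10 gives c = 44 px.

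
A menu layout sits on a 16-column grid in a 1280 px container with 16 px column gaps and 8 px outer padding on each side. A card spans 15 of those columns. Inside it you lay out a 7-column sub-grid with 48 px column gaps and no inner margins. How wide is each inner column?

Inside the margins: 1280 − 16 = 1264 px.
16 columns + 15 column gaps: 16c + 15·16 = 1264.
16c = 1264 − 240 = 1024, so c = 64 px.
15 columns plus 14 column gaps: 960 + 224 = 1184 px.
Subtracting 6 column gaps of 48 leaves 896 for 7 columns, so d = 128 px.

128 px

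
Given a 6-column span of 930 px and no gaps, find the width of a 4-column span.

6c = 930 → c = 155 px.
With no gaps, 4 columns span 4·155 = 620 px.

620 px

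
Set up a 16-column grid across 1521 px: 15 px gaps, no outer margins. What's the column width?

Subtracting 15 gaps of 15 leaves 1296 for 16 columns, so c = 81 px.

81 px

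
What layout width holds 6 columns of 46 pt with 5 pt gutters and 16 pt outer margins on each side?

Layout = 2·16 + 6·46 + 5·5 = 32 + 276 + 25 = 333 pt.

333 pt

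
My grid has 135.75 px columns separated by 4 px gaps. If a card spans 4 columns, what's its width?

4 columns plus 3 gaps: 543 + 12 = 555 px.

555 px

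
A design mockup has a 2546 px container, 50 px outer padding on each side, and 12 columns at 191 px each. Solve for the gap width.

Subtract both margins: 2546 − 2·50 = 2446 px.
12·191 + 11g = 2446 → 11g = 154 → g = 14 px.

14 px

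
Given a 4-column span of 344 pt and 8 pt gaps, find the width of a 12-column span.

4 columns + 3 gaps: 4c + 3·8 = 344.
4c = 344 − 24 = 320, so c = 80 pt.
12-column span = 12·80 + 11·8 = 1048 pt.

1048 pt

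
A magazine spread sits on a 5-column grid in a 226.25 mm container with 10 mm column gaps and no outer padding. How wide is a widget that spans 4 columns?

Subtracting 4 column gaps of 10 leaves 186.25 for 5 columns, so c = 37.25 mm.
4-column span = 4·37.25 + 3·10 = 179 mm.

179 mm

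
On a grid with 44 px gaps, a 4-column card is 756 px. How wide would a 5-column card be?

Subtracting 3 gaps of 44 leaves 624 for 4 columns, so c = 156 px.
Span of 5: 5·156 + 4·44 = 780 + 176 = 956 px.

956 px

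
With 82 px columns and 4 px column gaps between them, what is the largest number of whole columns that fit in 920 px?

10 columns

Each extra column adds 82 + 4 = 86 px.
(920 + 4) / 86 = 10.74, so 10 columns fit.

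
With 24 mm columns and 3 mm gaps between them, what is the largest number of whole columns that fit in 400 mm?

14 columns

Each extra column adds 24 + 3 = 27 mm.
(400 + 3) / 27 = 14.93, so 14 columns fit.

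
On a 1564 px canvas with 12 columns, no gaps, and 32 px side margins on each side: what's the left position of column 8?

Content = 1564 − 2·32 = 1500 px.
With no gaps, each column is 1500/12 = 125 px.
Before column 8: the margin + 7 columns + 7 gaps.
Offset = 32 + 7·(125 + 0) = 32 + 875 = 907 px.

907 px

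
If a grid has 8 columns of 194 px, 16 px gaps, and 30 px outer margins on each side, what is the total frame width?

1724 px

Total width: 2·30 + 8·194 + 7·16 = 1724 px.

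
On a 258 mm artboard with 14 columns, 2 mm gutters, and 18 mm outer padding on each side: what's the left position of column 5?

Content = 258 − 2·18 = 222 mm.
14 columns + 13 gutters: 14c + 13·2 = 222.
14c = 222 − 26 = 196, so c = 14 mm.
Each column+gutter stride is 16 mm; 4 of them past the 18 mm margin is 18 + 64 = 82 mm.

82 mm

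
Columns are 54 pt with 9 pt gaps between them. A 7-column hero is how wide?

432 pt

7 columns plus 6 gaps: 378 + 54 = 432 pt.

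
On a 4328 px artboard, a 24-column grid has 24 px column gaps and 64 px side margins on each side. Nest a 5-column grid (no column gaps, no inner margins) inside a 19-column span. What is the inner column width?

664 px

Outer content = 4328 − 2·64 = 4200 px.
24 columns + 23 column gaps: 24c + 23·24 = 4200.
24c = 4200 − 552 = 3648, so c = 152 px.
19 columns plus 18 column gaps: 2888 + 432 = 3320 px.
3320 / 5 = 664 px per column.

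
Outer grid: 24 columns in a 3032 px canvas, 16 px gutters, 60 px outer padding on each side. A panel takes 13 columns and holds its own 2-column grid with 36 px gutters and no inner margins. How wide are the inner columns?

Subtract both margins: 3032 − 2·60 = 2912 px.
24 columns + 23 gutters: 24c + 23·16 = 2912.
24c = 2912 − 368 = 2544, so c = 106 px.
Span of 13: 13·106 + 12·16 = 1378 + 192 = 1570 px.
1570 − 1·36 = 1534; ÷2 gives d = 767 px.

767 px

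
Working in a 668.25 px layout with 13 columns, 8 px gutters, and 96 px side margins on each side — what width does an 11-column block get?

Inside the margins: 668.25 − 192 = 476.25 px.
476.25 − 12·8 = 380.25; ÷13 gives c = 29.25 px.
11-column span = 11·29.25 + 10·8 = 401.75 px.

401.75 px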